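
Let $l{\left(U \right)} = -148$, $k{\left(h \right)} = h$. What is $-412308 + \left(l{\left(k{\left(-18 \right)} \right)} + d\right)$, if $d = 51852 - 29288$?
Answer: $-389892$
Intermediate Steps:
$d = 22564$ ($d = 51852 - 29288 = 22564$)
$-412308 + \left(l{\left(k{\left(-18 \right)} \right)} + d\right) = -412308 + \left(-148 + 22564\right) = -412308 + 22416 = -389892$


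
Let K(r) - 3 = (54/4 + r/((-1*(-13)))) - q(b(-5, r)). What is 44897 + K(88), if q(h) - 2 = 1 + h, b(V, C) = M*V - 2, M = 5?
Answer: 1168551/26 ≈ 44944.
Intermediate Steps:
b(V, C) = -2 + 5*V (b(V, C) = 5*V - 2 = -2 + 5*V)
q(h) = 3 + h (q(h) = 2 + (1 + h) = 3 + h)
K(r) = 81/2 + r/13 (K(r) = 3 + ((54/4 + r/((-1*(-13)))) - (3 + (-2 + 5*(-5)))) = 3 + ((54*(¼) + r/13) - (3 + (-2 - 25))) = 3 + ((27/2 + r*(1/13)) - (3 - 27)) = 3 + ((27/2 + r/13) - 1*(-24)) = 3 + ((27/2 + r/13) + 24) = 3 + (75/2 + r/13) = 81/2 + r/13)
44897 + K(88) = 44897 + (81/2 + (1/13)*88) = 44897 + (81/2 + 88/13) = 44897 + 1229/26 = 1168551/26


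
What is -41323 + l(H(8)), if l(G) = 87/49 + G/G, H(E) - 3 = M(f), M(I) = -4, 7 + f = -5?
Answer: -2024691/49 ≈ -41320.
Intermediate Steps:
f = -12 (f = -7 - 5 = -12)
H(E) = -1 (H(E) = 3 - 4 = -1)
l(G) = 136/49 (l(G) = 87*(1/49) + 1 = 87/49 + 1 = 136/49)
-41323 + l(H(8)) = -41323 + 136/49 = -2024691/49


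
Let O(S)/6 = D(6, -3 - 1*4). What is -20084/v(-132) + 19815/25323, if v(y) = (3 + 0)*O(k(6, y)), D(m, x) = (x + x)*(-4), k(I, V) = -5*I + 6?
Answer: -40717801/2127132 ≈ -19.142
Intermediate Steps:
k(I, V) = 6 - 5*I
D(m, x) = -8*x (D(m, x) = (2*x)*(-4) = -8*x)
O(S) = 336 (O(S) = 6*(-8*(-3 - 1*4)) = 6*(-8*(-3 - 4)) = 6*(-8*(-7)) = 6*56 = 336)
v(y) = 1008 (v(y) = (3 + 0)*336 = 3*336 = 1008)
-20084/v(-132) + 19815/25323 = -20084/1008 + 19815/25323 = -20084*1/1008 + 19815*(1/25323) = -5021/252 + 6605/8441 = -40717801/2127132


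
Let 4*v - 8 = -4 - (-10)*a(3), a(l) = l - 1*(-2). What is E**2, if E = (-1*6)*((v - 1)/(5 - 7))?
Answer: 5625/4 ≈ 1406.3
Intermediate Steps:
a(l) = 2 + l (a(l) = l + 2 = 2 + l)
v = 27/2 (v = 2 + (-4 - (-10)*(2 + 3))/4 = 2 + (-4 - (-10)*5)/4 = 2 + (-4 - 5*(-10))/4 = 2 + (-4 + 50)/4 = 2 + (1/4)*46 = 2 + 23/2 = 27/2 ≈ 13.500)
E = 75/2 (E = (-1*6)*((27/2 - 1)/(5 - 7)) = -75/(-2) = -75*(-1)/2 = -6*(-25/4) = 75/2 ≈ 37.500)
E**2 = (75/2)**2 = 5625/4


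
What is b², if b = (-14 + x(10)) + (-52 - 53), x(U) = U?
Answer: 11881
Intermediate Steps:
b = -109 (b = (-14 + 10) + (-52 - 53) = -4 - 105 = -109)
b² = (-109)² = 11881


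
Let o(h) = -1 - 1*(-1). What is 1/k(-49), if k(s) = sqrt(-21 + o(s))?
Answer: -I*sqrt(21)/21 ≈ -0.21822*I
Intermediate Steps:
o(h) = 0 (o(h) = -1 + 1 = 0)
k(s) = I*sqrt(21) (k(s) = sqrt(-21 + 0) = sqrt(-21) = I*sqrt(21))
1/k(-49) = 1/(I*sqrt(21)) = -I*sqrt(21)/21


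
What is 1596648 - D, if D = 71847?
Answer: 1524801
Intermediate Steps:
1596648 - D = 1596648 - 1*71847 = 1596648 - 71847 = 1524801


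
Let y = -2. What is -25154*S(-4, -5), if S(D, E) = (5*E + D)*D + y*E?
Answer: -3169404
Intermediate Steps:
S(D, E) = -2*E + D*(D + 5*E) (S(D, E) = (5*E + D)*D - 2*E = (D + 5*E)*D - 2*E = D*(D + 5*E) - 2*E = -2*E + D*(D + 5*E))
-25154*S(-4, -5) = -25154*((-4)² - 2*(-5) + 5*(-4)*(-5)) = -25154*(16 + 10 + 100) = -25154*126 = -3169404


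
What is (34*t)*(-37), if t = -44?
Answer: 55352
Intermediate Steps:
(34*t)*(-37) = (34*(-44))*(-37) = -1496*(-37) = 55352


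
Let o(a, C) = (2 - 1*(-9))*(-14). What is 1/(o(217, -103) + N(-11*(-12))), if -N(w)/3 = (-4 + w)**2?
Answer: -1/49306 ≈ -2.0281e-5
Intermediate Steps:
o(a, C) = -154 (o(a, C) = (2 + 9)*(-14) = 11*(-14) = -154)
N(w) = -3*(-4 + w)**2
1/(o(217, -103) + N(-11*(-12))) = 1/(-154 - 3*(-4 - 11*(-12))**2) = 1/(-154 - 3*(-4 + 132)**2) = 1/(-154 - 3*128**2) = 1/(-154 - 3*16384) = 1/(-154 - 49152) = 1/(-49306) = -1/49306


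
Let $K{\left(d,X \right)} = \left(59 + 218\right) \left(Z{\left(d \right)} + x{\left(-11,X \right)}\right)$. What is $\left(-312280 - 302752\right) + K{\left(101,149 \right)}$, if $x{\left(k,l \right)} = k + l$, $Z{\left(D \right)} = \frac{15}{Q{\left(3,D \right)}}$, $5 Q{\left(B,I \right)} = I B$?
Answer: $- \frac{58250481}{101} \approx -5.7674 \cdot 10^{5}$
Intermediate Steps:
$Q{\left(B,I \right)} = \frac{B I}{5}$ ($Q{\left(B,I \right)} = \frac{I B}{5} = \frac{B I}{5}$)
$Z{\left(D \right)} = \frac{25}{D}$ ($Z{\left(D \right)} = \frac{15}{\frac{1}{5} \cdot 3 D} = \frac{15}{\frac{3}{5} D} = 15 \frac{5}{3 D} = \frac{25}{D}$)
$K{\left(d,X \right)} = -3047 + 277 X + \frac{6925}{d}$ ($K{\left(d,X \right)} = \left(59 + 218\right) \left(\frac{25}{d} + \left(-11 + X\right)\right) = 277 \left(-11 + X + \frac{25}{d}\right) = -3047 + 277 X + \frac{6925}{d}$)
$\left(-312280 - 302752\right) + K{\left(101,149 \right)} = \left(-312280 - 302752\right) + \left(-3047 + 277 \cdot 149 + \frac{6925}{101}\right) = -615032 + \left(-3047 + 41273 + 6925 \cdot \frac{1}{101}\right) = -615032 + \left(-3047 + 41273 + \frac{6925}{101}\right) = -615032 + \frac{3867751}{101} = - \frac{58250481}{101}$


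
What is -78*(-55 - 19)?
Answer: 5772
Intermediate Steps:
-78*(-55 - 19) = -78*(-74) = 5772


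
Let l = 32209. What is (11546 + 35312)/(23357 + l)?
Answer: 3347/3969 ≈ 0.84329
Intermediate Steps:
(11546 + 35312)/(23357 + l) = (11546 + 35312)/(23357 + 32209) = 46858/55566 = 46858*(1/55566) = 3347/3969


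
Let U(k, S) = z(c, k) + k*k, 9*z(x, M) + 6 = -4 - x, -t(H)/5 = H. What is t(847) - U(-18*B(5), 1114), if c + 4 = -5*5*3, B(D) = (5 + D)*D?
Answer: -2442728/3 ≈ -8.1424e+5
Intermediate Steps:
B(D) = D*(5 + D)
t(H) = -5*H
c = -79 (c = -4 - 5*5*3 = -4 - 25*3 = -4 - 75 = -79)
z(x, M) = -10/9 - x/9 (z(x, M) = -⅔ + (-4 - x)/9 = -⅔ + (-4/9 - x/9) = -10/9 - x/9)
U(k, S) = 23/3 + k² (U(k, S) = (-10/9 - ⅑*(-79)) + k*k = (-10/9 + 79/9) + k² = 23/3 + k²)
t(847) - U(-18*B(5), 1114) = -5*847 - (23/3 + (-90*(5 + 5))²) = -4235 - (23/3 + (-90*10)²) = -4235 - (23/3 + (-18*50)²) = -4235 - (23/3 + (-900)²) = -4235 - (23/3 + 810000) = -4235 - 1*2430023/3 = -4235 - 2430023/3 = -2442728/3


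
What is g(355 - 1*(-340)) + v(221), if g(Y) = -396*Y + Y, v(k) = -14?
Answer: -274539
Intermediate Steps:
g(Y) = -395*Y
g(355 - 1*(-340)) + v(221) = -395*(355 - 1*(-340)) - 14 = -395*(355 + 340) - 14 = -395*695 - 14 = -274525 - 14 = -274539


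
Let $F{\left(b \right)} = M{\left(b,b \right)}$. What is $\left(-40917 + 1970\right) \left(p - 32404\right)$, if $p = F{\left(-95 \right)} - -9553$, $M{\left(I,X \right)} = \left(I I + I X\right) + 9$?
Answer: $186634024$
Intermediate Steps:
$M{\left(I,X \right)} = 9 + I^{2} + I X$ ($M{\left(I,X \right)} = \left(I^{2} + I X\right) + 9 = 9 + I^{2} + I X$)
$F{\left(b \right)} = 9 + 2 b^{2}$ ($F{\left(b \right)} = 9 + b^{2} + b b = 9 + b^{2} + b^{2} = 9 + 2 b^{2}$)
$p = 27612$ ($p = \left(9 + 2 \left(-95\right)^{2}\right) - -9553 = \left(9 + 2 \cdot 9025\right) + 9553 = \left(9 + 18050\right) + 9553 = 18059 + 9553 = 27612$)
$\left(-40917 + 1970\right) \left(p - 32404\right) = \left(-40917 + 1970\right) \left(27612 - 32404\right) = \left(-38947\right) \left(-4792\right) = 186634024$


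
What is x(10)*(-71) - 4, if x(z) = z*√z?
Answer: -4 - 710*√10 ≈ -2249.2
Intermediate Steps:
x(z) = z^(3/2)
x(10)*(-71) - 4 = 10^(3/2)*(-71) - 4 = (10*√10)*(-71) - 4 = -710*√10 - 4 = -4 - 710*√10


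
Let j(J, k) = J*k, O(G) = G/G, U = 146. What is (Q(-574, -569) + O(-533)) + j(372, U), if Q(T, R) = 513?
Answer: 54826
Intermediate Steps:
O(G) = 1
(Q(-574, -569) + O(-533)) + j(372, U) = (513 + 1) + 372*146 = 514 + 54312 = 54826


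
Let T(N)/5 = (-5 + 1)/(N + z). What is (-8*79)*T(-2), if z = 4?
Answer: 6320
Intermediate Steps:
T(N) = -20/(4 + N) (T(N) = 5*((-5 + 1)/(N + 4)) = 5*(-4/(4 + N)) = -20/(4 + N))
(-8*79)*T(-2) = (-8*79)*(-20/(4 - 2)) = -(-12640)/2 = -632*(-10) = 6320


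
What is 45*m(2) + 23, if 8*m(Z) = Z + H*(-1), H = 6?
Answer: ½ ≈ 0.50000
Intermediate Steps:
m(Z) = -¾ + Z/8 (m(Z) = (Z + 6*(-1))/8 = (Z - 6)/8 = (-6 + Z)/8 = -¾ + Z/8)
45*m(2) + 23 = 45*(-¾ + (⅛)*2) + 23 = 45*(-¾ + ¼) + 23 = 45*(-½) + 23 = -45/2 + 23 = ½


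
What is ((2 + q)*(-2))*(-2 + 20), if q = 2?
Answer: -144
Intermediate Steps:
((2 + q)*(-2))*(-2 + 20) = ((2 + 2)*(-2))*(-2 + 20) = (4*(-2))*18 = -8*18 = -144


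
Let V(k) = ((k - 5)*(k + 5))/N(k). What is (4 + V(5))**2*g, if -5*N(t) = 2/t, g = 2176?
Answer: 34816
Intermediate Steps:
N(t) = -2/(5*t)
V(k) = -5*k*(-5 + k)*(5 + k)/2 (V(k) = ((k - 5)*(k + 5))/((-2/(5*k))) = ((-5 + k)*(5 + k))*(-5*k/2) = -5*k*(-5 + k)*(5 + k)/2)
(4 + V(5))**2*g = (4 + (5/2)*5*(25 - 1*5**2))**2*2176 = (4 + (5/2)*5*(25 - 1*25))**2*2176 = (4 + (5/2)*5*(25 - 25))**2*2176 = (4 + (5/2)*5*0)**2*2176 = (4 + 0)**2*2176 = 4**2*2176 = 16*2176 = 34816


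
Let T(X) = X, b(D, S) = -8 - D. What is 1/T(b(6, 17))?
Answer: -1/14 ≈ -0.071429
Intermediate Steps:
1/T(b(6, 17)) = 1/(-8 - 1*6) = 1/(-8 - 6) = 1/(-14) = -1/14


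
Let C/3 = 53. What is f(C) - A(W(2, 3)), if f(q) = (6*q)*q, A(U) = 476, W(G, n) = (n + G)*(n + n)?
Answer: 151210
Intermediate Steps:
W(G, n) = 2*n*(G + n) (W(G, n) = (G + n)*(2*n) = 2*n*(G + n))
C = 159 (C = 3*53 = 159)
f(q) = 6*q²
f(C) - A(W(2, 3)) = 6*159² - 1*476 = 6*25281 - 476 = 151686 - 476 = 151210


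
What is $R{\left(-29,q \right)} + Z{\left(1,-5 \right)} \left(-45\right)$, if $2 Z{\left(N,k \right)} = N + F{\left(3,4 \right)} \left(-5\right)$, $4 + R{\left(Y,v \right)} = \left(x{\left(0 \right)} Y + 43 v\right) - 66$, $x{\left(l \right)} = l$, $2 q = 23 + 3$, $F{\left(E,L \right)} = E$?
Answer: $804$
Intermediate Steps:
$q = 13$ ($q = \frac{23 + 3}{2} = \frac{1}{2} \cdot 26 = 13$)
$R{\left(Y,v \right)} = -70 + 43 v$ ($R{\left(Y,v \right)} = -4 + \left(\left(0 Y + 43 v\right) - 66\right) = -4 + \left(\left(0 + 43 v\right) - 66\right) = -4 + \left(43 v - 66\right) = -4 + \left(-66 + 43 v\right) = -70 + 43 v$)
$Z{\left(N,k \right)} = - \frac{15}{2} + \frac{N}{2}$ ($Z{\left(N,k \right)} = \frac{N + 3 \left(-5\right)}{2} = \frac{N - 15}{2} = \frac{-15 + N}{2} = - \frac{15}{2} + \frac{N}{2}$)
$R{\left(-29,q \right)} + Z{\left(1,-5 \right)} \left(-45\right) = \left(-70 + 43 \cdot 13\right) + \left(- \frac{15}{2} + \frac{1}{2} \cdot 1\right) \left(-45\right) = \left(-70 + 559\right) + \left(- \frac{15}{2} + \frac{1}{2}\right) \left(-45\right) = 489 - -315 = 489 + 315 = 804$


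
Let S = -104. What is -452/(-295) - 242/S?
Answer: 59199/15340 ≈ 3.8591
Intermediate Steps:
-452/(-295) - 242/S = -452/(-295) - 242/(-104) = -452*(-1/295) - 242*(-1/104) = 452/295 + 121/52 = 59199/15340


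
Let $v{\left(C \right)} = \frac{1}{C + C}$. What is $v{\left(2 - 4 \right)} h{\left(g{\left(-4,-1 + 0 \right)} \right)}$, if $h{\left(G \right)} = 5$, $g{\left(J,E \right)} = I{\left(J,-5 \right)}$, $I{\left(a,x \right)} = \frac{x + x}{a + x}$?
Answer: $- \frac{5}{4} \approx -1.25$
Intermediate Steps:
$I{\left(a,x \right)} = \frac{2 x}{a + x}$
$g{\left(J,E \right)} = - \frac{10}{-5 + J}$ ($g{\left(J,E \right)} = 2 \left(-5\right) \frac{1}{J - 5} = 2 \left(-5\right) \frac{1}{-5 + J} = - \frac{10}{-5 + J}$)
$v{\left(C \right)} = \frac{1}{2 C}$
$v{\left(2 - 4 \right)} h{\left(g{\left(-4,-1 + 0 \right)} \right)} = \frac{1}{2 \left(2 - 4\right)} 5 = \frac{1}{2 \left(-2\right)} 5 = \frac{1}{2} \left(- \frac{1}{2}\right) 5 = \left(- \frac{1}{4}\right) 5 = - \frac{5}{4}$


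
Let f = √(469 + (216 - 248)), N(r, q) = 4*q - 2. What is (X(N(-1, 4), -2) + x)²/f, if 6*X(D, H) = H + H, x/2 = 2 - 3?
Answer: 64*√437/3933 ≈ 0.34017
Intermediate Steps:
x = -2 (x = 2*(2 - 3) = 2*(-1) = -2)
N(r, q) = -2 + 4*q
X(D, H) = H/3 (X(D, H) = (H + H)/6 = (2*H)/6 = H/3)
f = √437 (f = √(469 - 32) = √437 ≈ 20.905)
(X(N(-1, 4), -2) + x)²/f = ((⅓)*(-2) - 2)²/(√437) = (-⅔ - 2)²*(√437/437) = (-8/3)²*(√437/437) = 64*(√437/437)/9 = 64*√437/3933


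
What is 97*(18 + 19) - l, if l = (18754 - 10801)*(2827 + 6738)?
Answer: -76066856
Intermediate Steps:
l = 76070445 (l = 7953*9565 = 76070445)
97*(18 + 19) - l = 97*(18 + 19) - 1*76070445 = 97*37 - 76070445 = 3589 - 76070445 = -76066856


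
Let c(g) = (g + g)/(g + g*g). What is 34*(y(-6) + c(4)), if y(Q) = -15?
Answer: -2482/5 ≈ -496.40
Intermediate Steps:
c(g) = 2*g/(g + g²) (c(g) = (2*g)/(g + g²) = 2*g/(g + g²))
34*(y(-6) + c(4)) = 34*(-15 + 2/(1 + 4)) = 34*(-15 + 2/5) = 34*(-15 + 2*(⅕)) = 34*(-15 + ⅖) = 34*(-73/5) = -2482/5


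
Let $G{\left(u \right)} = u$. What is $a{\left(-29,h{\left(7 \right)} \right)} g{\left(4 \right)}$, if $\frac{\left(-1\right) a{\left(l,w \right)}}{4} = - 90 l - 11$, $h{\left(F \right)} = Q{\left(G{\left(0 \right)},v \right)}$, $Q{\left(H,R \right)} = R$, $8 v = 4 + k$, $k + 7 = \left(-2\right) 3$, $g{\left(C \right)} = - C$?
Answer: $41584$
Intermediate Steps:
$k = -13$ ($k = -7 - 6 = -13$)
$v = - \frac{9}{8}$ ($v = \frac{4 - 13}{8} = \frac{1}{8} \left(-9\right) = - \frac{9}{8} \approx -1.125$)
$h{\left(F \right)} = - \frac{9}{8}$
$a{\left(l,w \right)} = 44 + 360 l$ ($a{\left(l,w \right)} = - 4 \left(- 90 l - 11\right) = - 4 \left(-11 - 90 l\right) = 44 + 360 l$)
$a{\left(-29,h{\left(7 \right)} \right)} g{\left(4 \right)} = \left(44 + 360 \left(-29\right)\right) \left(\left(-1\right) 4\right) = \left(44 - 10440\right) \left(-4\right) = \left(-10396\right) \left(-4\right) = 41584$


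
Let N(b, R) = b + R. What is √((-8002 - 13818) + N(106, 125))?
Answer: I*√21589 ≈ 146.93*I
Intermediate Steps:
N(b, R) = R + b
√((-8002 - 13818) + N(106, 125)) = √((-8002 - 13818) + (125 + 106)) = √(-21820 + 231) = √(-21589) = I*√21589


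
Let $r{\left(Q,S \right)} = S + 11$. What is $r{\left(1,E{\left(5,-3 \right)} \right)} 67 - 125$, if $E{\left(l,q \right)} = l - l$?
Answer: $612$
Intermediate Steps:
$E{\left(l,q \right)} = 0$
$r{\left(Q,S \right)} = 11 + S$
$r{\left(1,E{\left(5,-3 \right)} \right)} 67 - 125 = \left(11 + 0\right) 67 - 125 = 11 \cdot 67 - 125 = 737 - 125 = 612$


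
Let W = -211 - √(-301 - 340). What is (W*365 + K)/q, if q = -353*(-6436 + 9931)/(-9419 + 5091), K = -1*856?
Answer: -112341896/411245 - 315944*I*√641/246747 ≈ -273.18 - 32.418*I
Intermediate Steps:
K = -856
W = -211 - I*√641 (W = -211 - √(-641) = -211 - I*√641 ≈ -211.0 - 25.318*I)
q = 1233735/4328 (q = -1233735/(-4328) = -1233735*(-1)/4328 = -353*(-3495/4328) = 1233735/4328 ≈ 285.06)
(W*365 + K)/q = ((-211 - I*√641)*365 - 856)/(1233735/4328) = ((-77015 - 365*I*√641) - 856)*(4328/1233735) = (-77871 - 365*I*√641)*(4328/1233735) = -112341896/411245 - 315944*I*√641/246747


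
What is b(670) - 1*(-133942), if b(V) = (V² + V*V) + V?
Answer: 1032412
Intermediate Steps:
b(V) = V + 2*V² (b(V) = (V² + V²) + V = 2*V² + V = V + 2*V²)
b(670) - 1*(-133942) = 670*(1 + 2*670) - 1*(-133942) = 670*(1 + 1340) + 133942 = 670*1341 + 133942 = 898470 + 133942 = 1032412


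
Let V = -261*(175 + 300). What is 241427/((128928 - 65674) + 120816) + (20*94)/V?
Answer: 1183394429/912803130 ≈ 1.2964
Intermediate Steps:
V = -123975 (V = -261*475 = -123975)
241427/((128928 - 65674) + 120816) + (20*94)/V = 241427/((128928 - 65674) + 120816) + (20*94)/(-123975) = 241427/(63254 + 120816) + 1880*(-1/123975) = 241427/184070 - 376/24795 = 1183394429/912803130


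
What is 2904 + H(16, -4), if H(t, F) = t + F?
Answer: 2916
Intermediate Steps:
H(t, F) = F + t
2904 + H(16, -4) = 2904 + (-4 + 16) = 2904 + 12 = 2916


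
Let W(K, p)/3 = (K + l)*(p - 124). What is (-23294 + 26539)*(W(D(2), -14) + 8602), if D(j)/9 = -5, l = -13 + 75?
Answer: 5075180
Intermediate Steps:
l = 62
D(j) = -45 (D(j) = 9*(-5) = -45)
W(K, p) = 3*(-124 + p)*(62 + K) (W(K, p) = 3*((K + 62)*(p - 124)) = 3*((62 + K)*(-124 + p)) = 3*((-124 + p)*(62 + K)) = 3*(-124 + p)*(62 + K))
(-23294 + 26539)*(W(D(2), -14) + 8602) = (-23294 + 26539)*((-23064 - 372*(-45) + 186*(-14) + 3*(-45)*(-14)) + 8602) = 3245*((-23064 + 16740 - 2604 + 1890) + 8602) = 3245*(-7038 + 8602) = 3245*1564 = 5075180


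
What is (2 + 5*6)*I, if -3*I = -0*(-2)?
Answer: 0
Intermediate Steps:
I = 0 (I = -(-3)*0*(-2) = -(-3)*0 = -⅓*0 = 0)
(2 + 5*6)*I = (2 + 5*6)*0 = (2 + 30)*0 = 32*0 = 0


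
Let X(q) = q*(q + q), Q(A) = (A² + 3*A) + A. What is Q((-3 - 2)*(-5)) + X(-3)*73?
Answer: 2039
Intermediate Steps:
Q(A) = A² + 4*A
X(q) = 2*q² (X(q) = q*(2*q) = 2*q²)
Q((-3 - 2)*(-5)) + X(-3)*73 = ((-3 - 2)*(-5))*(4 + (-3 - 2)*(-5)) + (2*(-3)²)*73 = (-5*(-5))*(4 - 5*(-5)) + (2*9)*73 = 25*(4 + 25) + 18*73 = 25*29 + 1314 = 725 + 1314 = 2039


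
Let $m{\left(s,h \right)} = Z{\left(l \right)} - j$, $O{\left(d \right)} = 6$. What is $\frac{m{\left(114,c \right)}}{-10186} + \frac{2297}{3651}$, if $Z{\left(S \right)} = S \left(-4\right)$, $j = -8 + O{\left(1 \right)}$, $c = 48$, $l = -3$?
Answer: $\frac{11673064}{18594543} \approx 0.62777$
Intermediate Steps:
$j = -2$ ($j = -8 + 6 = -2$)
$Z{\left(S \right)} = - 4 S$
$m{\left(s,h \right)} = 14$ ($m{\left(s,h \right)} = \left(-4\right) \left(-3\right) - -2 = 12 + 2 = 14$)
$\frac{m{\left(114,c \right)}}{-10186} + \frac{2297}{3651} = \frac{14}{-10186} + \frac{2297}{3651} = 14 \left(- \frac{1}{10186}\right) + 2297 \cdot \frac{1}{3651} = - \frac{7}{5093} + \frac{2297}{3651} = \frac{11673064}{18594543}$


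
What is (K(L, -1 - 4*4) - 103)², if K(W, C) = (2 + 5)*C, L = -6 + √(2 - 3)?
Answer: 49284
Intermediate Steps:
L = -6 + I (L = -6 + √(-1) = -6 + I ≈ -6.0 + 1.0*I)
K(W, C) = 7*C
(K(L, -1 - 4*4) - 103)² = (7*(-1 - 4*4) - 103)² = (7*(-1 - 16) - 103)² = (7*(-17) - 103)² = (-119 - 103)² = (-222)² = 49284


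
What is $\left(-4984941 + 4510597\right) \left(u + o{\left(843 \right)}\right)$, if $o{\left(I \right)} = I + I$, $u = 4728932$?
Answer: $-2243940264592$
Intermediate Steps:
$o{\left(I \right)} = 2 I$
$\left(-4984941 + 4510597\right) \left(u + o{\left(843 \right)}\right) = \left(-4984941 + 4510597\right) \left(4728932 + 2 \cdot 843\right) = - 474344 \left(4728932 + 1686\right) = \left(-474344\right) 4730618 = -2243940264592$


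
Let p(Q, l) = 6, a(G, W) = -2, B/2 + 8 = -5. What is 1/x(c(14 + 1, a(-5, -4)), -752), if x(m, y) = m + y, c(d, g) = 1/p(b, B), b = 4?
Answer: -6/4511 ≈ -0.0013301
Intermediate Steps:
B = -26 (B = -16 + 2*(-5) = -16 - 10 = -26)
c(d, g) = ⅙ (c(d, g) = 1/6 = ⅙)
1/x(c(14 + 1, a(-5, -4)), -752) = 1/(⅙ - 752) = 1/(-4511/6) = -6/4511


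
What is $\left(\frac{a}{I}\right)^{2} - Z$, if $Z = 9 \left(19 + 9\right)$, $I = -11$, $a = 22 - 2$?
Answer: $- \frac{30092}{121} \approx -248.69$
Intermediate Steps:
$a = 20$ ($a = 22 - 2 = 20$)
$Z = 252$ ($Z = 9 \cdot 28 = 252$)
$\left(\frac{a}{I}\right)^{2} - Z = \left(\frac{20}{-11}\right)^{2} - 252 = \left(20 \left(- \frac{1}{11}\right)\right)^{2} - 252 = \left(- \frac{20}{11}\right)^{2} - 252 = \frac{400}{121} - 252 = - \frac{30092}{121}$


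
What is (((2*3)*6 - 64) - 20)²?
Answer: 2304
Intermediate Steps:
(((2*3)*6 - 64) - 20)² = ((6*6 - 64) - 20)² = ((36 - 64) - 20)² = (-28 - 20)² = (-48)² = 2304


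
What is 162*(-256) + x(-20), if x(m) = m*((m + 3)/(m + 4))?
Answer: -165973/4 ≈ -41493.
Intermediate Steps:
x(m) = m*(3 + m)/(4 + m) (x(m) = m*((3 + m)/(4 + m)) = m*(3 + m)/(4 + m))
162*(-256) + x(-20) = 162*(-256) - 20*(3 - 20)/(4 - 20) = -41472 - 20*(-17)/(-16) = -41472 - 20*(-1/16)*(-17) = -41472 - 85/4 = -165973/4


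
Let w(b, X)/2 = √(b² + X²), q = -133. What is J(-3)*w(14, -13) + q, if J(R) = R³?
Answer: -133 - 54*√365 ≈ -1164.7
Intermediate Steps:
w(b, X) = 2*√(X² + b²) (w(b, X) = 2*√(b² + X²) = 2*√(X² + b²))
J(-3)*w(14, -13) + q = (-3)³*(2*√((-13)² + 14²)) - 133 = -54*√(169 + 196) - 133 = -54*√365 - 133 = -133 - 54*√365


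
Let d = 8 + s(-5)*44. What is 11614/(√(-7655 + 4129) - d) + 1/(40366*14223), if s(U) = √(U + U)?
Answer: (-√3526 + 44*√10 + 6667894927444*I)/(574125618*(-√3526 - 8*I + 44*√10)) ≈ -14.46 + 144.16*I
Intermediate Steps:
s(U) = √2*√U (s(U) = √(2*U) = √2*√U)
d = 8 + 44*I*√10 (d = 8 + (√2*√(-5))*44 = 8 + (√2*(I*√5))*44 = 8 + (I*√10)*44 = 8 + 44*I*√10 ≈ 8.0 + 139.14*I)
11614/(√(-7655 + 4129) - d) + 1/(40366*14223) = 11614/(√(-7655 + 4129) - (8 + 44*I*√10)) + 1/(40366*14223) = 11614/(√(-3526) + (-8 - 44*I*√10)) + (1/40366)*(1/14223) = 11614/(I*√3526 + (-8 - 44*I*√10)) + 1/574125618 = 11614/(-8 + I*√3526 - 44*I*√10) + 1/574125618 = 1/574125618 + 11614/(-8 + I*√3526 - 44*I*√10)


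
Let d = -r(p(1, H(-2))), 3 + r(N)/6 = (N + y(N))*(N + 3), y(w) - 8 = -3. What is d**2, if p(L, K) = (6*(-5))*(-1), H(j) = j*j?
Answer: 47775744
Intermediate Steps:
y(w) = 5 (y(w) = 8 - 3 = 5)
H(j) = j**2
p(L, K) = 30 (p(L, K) = -30*(-1) = 30)
r(N) = -18 + 6*(3 + N)*(5 + N) (r(N) = -18 + 6*((N + 5)*(N + 3)) = -18 + 6*((5 + N)*(3 + N)) = -18 + 6*((3 + N)*(5 + N)) = -18 + 6*(3 + N)*(5 + N))
d = -6912 (d = -(72 + 6*30**2 + 48*30) = -(72 + 6*900 + 1440) = -(72 + 5400 + 1440) = -1*6912 = -6912)
d**2 = (-6912)**2 = 47775744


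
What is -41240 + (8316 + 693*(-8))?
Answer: -38468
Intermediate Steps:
-41240 + (8316 + 693*(-8)) = -41240 + (8316 - 5544) = -41240 + 2772 = -38468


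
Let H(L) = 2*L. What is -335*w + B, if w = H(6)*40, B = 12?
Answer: -160788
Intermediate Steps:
w = 480 (w = (2*6)*40 = 12*40 = 480)
-335*w + B = -335*480 + 12 = -160800 + 12 = -160788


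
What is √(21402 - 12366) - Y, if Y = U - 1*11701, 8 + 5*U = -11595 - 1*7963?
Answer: 78071/5 + 6*√251 ≈ 15709.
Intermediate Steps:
U = -19566/5 (U = -8/5 + (-11595 - 1*7963)/5 = -8/5 + (-11595 - 7963)/5 = -8/5 + (⅕)*(-19558) = -8/5 - 19558/5 = -19566/5 ≈ -3913.2)
Y = -78071/5 (Y = -19566/5 - 1*11701 = -19566/5 - 11701 = -78071/5 ≈ -15614.)
√(21402 - 12366) - Y = √(21402 - 12366) - 1*(-78071/5) = √9036 + 78071/5 = 6*√251 + 78071/5 = 78071/5 + 6*√251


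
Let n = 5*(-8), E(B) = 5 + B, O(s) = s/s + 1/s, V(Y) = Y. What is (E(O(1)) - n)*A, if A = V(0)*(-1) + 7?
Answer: 329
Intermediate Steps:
O(s) = 1 + 1/s
A = 7 (A = 0*(-1) + 7 = 0 + 7 = 7)
n = -40
(E(O(1)) - n)*A = ((5 + (1 + 1)/1) - 1*(-40))*7 = ((5 + 1*2) + 40)*7 = ((5 + 2) + 40)*7 = (7 + 40)*7 = 47*7 = 329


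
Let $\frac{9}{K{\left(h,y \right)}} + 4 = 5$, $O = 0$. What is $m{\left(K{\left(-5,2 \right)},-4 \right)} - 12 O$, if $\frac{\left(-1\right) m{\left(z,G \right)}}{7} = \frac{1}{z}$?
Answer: $- \frac{7}{9} \approx -0.77778$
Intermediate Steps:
$K{\left(h,y \right)} = 9$ ($K{\left(h,y \right)} = \frac{9}{-4 + 5} = \frac{9}{1} = 9 \cdot 1 = 9$)
$m{\left(z,G \right)} = - \frac{7}{z}$
$m{\left(K{\left(-5,2 \right)},-4 \right)} - 12 O = - \frac{7}{9} - 0 = \left(-7\right) \frac{1}{9} + 0 = - \frac{7}{9} + 0 = - \frac{7}{9}$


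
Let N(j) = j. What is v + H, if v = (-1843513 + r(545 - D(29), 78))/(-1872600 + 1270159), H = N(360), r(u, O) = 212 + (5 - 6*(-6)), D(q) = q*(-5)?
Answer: 218722020/602441 ≈ 363.06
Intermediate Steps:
D(q) = -5*q
r(u, O) = 253 (r(u, O) = 212 + (5 + 36) = 212 + 41 = 253)
H = 360
v = 1843260/602441 (v = (-1843513 + 253)/(-1872600 + 1270159) = -1843260/(-602441) = -1843260*(-1/602441) = 1843260/602441 ≈ 3.0597)
v + H = 1843260/602441 + 360 = 218722020/602441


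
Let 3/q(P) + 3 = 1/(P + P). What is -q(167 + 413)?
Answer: 3480/3479 ≈ 1.0003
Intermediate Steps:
q(P) = 3/(-3 + 1/(2*P)) (q(P) = 3/(-3 + 1/(P + P)) = 3/(-3 + 1/(2*P)))
-q(167 + 413) = -(-6)*(167 + 413)/(-1 + 6*(167 + 413)) = -(-6)*580/(-1 + 6*580) = -(-6)*580/(-1 + 3480) = -(-6)*580/3479 = -1*(-3480/3479) = 3480/3479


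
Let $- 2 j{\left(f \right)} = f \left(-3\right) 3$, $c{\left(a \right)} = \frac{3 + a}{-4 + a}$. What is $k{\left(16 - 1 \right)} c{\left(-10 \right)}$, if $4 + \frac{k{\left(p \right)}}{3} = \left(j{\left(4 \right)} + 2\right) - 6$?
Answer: $15$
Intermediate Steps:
$c{\left(a \right)} = \frac{3 + a}{-4 + a}$
$j{\left(f \right)} = \frac{9 f}{2}$ ($j{\left(f \right)} = - \frac{f \left(-3\right) 3}{2} = - \frac{- 3 f 3}{2} = - \frac{\left(-9\right) f}{2} = \frac{9 f}{2}$)
$k{\left(p \right)} = 30$ ($k{\left(p \right)} = -12 + 3 \left(\left(\frac{9}{2} \cdot 4 + 2\right) - 6\right) = -12 + 3 \left(\left(18 + 2\right) - 6\right) = -12 + 3 \left(20 - 6\right) = -12 + 3 \cdot 14 = -12 + 42 = 30$)
$k{\left(16 - 1 \right)} c{\left(-10 \right)} = 30 \frac{3 - 10}{-4 - 10} = 30 \frac{1}{-14} \left(-7\right) = 30 \left(\left(- \frac{1}{14}\right) \left(-7\right)\right) = 30 \cdot \frac{1}{2} = 15$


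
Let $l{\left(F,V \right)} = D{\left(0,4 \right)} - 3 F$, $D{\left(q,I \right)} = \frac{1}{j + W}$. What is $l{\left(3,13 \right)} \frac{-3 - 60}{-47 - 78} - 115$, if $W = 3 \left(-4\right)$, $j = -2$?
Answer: $- \frac{29893}{250} \approx -119.57$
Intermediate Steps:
$W = -12$
$D{\left(q,I \right)} = - \frac{1}{14}$ ($D{\left(q,I \right)} = \frac{1}{-2 - 12} = \frac{1}{-14} = - \frac{1}{14}$)
$l{\left(F,V \right)} = - \frac{1}{14} - 3 F$
$l{\left(3,13 \right)} \frac{-3 - 60}{-47 - 78} - 115 = \left(- \frac{1}{14} - 9\right) \frac{-3 - 60}{-47 - 78} - 115 = \left(- \frac{1}{14} - 9\right) \left(- \frac{63}{-125}\right) - 115 = - \frac{127 \left(\left(-63\right) \left(- \frac{1}{125}\right)\right)}{14} - 115 = \left(- \frac{127}{14}\right) \frac{63}{125} - 115 = - \frac{1143}{250} - 115 = - \frac{29893}{250}$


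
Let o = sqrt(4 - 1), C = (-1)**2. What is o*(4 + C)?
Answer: 5*sqrt(3) ≈ 8.6602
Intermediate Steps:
C = 1
o = sqrt(3) ≈ 1.7320
o*(4 + C) = sqrt(3)*(4 + 1) = sqrt(3)*5 = 5*sqrt(3)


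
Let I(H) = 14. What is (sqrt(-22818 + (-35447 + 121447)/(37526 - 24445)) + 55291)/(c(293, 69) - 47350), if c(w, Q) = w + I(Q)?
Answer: -55291/47043 - I*sqrt(3903321450898)/615369483 ≈ -1.1753 - 0.0032106*I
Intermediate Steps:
c(w, Q) = 14 + w (c(w, Q) = w + 14 = 14 + w)
(sqrt(-22818 + (-35447 + 121447)/(37526 - 24445)) + 55291)/(c(293, 69) - 47350) = (sqrt(-22818 + (-35447 + 121447)/(37526 - 24445)) + 55291)/((14 + 293) - 47350) = (sqrt(-22818 + 86000/13081) + 55291)/(307 - 47350) = (sqrt(-22818 + 86000*(1/13081)) + 55291)/(-47043) = (sqrt(-22818 + 86000/13081) + 55291)*(-1/47043) = (sqrt(-298396258/13081) + 55291)*(-1/47043) = (I*sqrt(3903321450898)/13081 + 55291)*(-1/47043) = (55291 + I*sqrt(3903321450898)/13081)*(-1/47043) = -55291/47043 - I*sqrt(3903321450898)/615369483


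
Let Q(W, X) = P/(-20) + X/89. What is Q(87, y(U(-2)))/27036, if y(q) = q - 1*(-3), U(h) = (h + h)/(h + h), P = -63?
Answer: 5687/48124080 ≈ 0.00011817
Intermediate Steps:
U(h) = 1 (U(h) = (2*h)/((2*h)) = (2*h)*(1/(2*h)) = 1)
y(q) = 3 + q (y(q) = q + 3 = 3 + q)
Q(W, X) = 63/20 + X/89 (Q(W, X) = -63/(-20) + X/89 = -63*(-1/20) + X*(1/89) = 63/20 + X/89)
Q(87, y(U(-2)))/27036 = (63/20 + (3 + 1)/89)/27036 = (63/20 + (1/89)*4)*(1/27036) = (63/20 + 4/89)*(1/27036) = (5687/1780)*(1/27036) = 5687/48124080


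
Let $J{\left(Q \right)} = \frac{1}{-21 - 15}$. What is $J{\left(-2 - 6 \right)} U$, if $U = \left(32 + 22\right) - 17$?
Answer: $- \frac{37}{36} \approx -1.0278$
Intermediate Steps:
$U = 37$ ($U = 54 - 17 = 37$)
$J{\left(Q \right)} = - \frac{1}{36}$ ($J{\left(Q \right)} = \frac{1}{-36} = - \frac{1}{36}$)
$J{\left(-2 - 6 \right)} U = \left(- \frac{1}{36}\right) 37 = - \frac{37}{36}$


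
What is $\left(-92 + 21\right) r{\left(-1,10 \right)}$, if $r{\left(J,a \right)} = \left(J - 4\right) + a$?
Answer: $-355$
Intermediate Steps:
$r{\left(J,a \right)} = -4 + J + a$ ($r{\left(J,a \right)} = \left(-4 + J\right) + a = -4 + J + a$)
$\left(-92 + 21\right) r{\left(-1,10 \right)} = \left(-92 + 21\right) \left(-4 - 1 + 10\right) = \left(-71\right) 5 = -355$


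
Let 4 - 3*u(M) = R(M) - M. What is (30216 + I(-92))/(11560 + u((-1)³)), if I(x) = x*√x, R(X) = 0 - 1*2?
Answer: 90648/34685 - 552*I*√23/34685 ≈ 2.6135 - 0.076324*I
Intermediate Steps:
R(X) = -2 (R(X) = 0 - 2 = -2)
u(M) = 2 + M/3 (u(M) = 4/3 - (-2 - M)/3 = 4/3 + (⅔ + M/3) = 2 + M/3)
I(x) = x^(3/2)
(30216 + I(-92))/(11560 + u((-1)³)) = (30216 + (-92)^(3/2))/(11560 + (2 + (⅓)*(-1)³)) = (30216 - 184*I*√23)/(11560 + (2 + (⅓)*(-1))) = (30216 - 184*I*√23)/(11560 + (2 - ⅓)) = (30216 - 184*I*√23)/(11560 + 5/3) = (30216 - 184*I*√23)/(34685/3) = (30216 - 184*I*√23)*(3/34685) = 90648/34685 - 552*I*√23/34685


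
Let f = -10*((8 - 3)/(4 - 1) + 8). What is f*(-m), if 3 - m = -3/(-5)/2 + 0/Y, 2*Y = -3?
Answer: 261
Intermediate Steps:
Y = -3/2 (Y = (½)*(-3) = -3/2 ≈ -1.5000)
m = 27/10 (m = 3 - (-3/(-5)/2 + 0/(-3/2)) = 3 - (-3*(-⅕)*(½) + 0*(-⅔)) = 3 - ((⅗)*(½) + 0) = 3 - (3/10 + 0) = 3 - 1*3/10 = 3 - 3/10 = 27/10 ≈ 2.7000)
f = -290/3 (f = -10*(5/3 + 8) = -10*29/3 = -290/3 ≈ -96.667)
f*(-m) = -(-290)*27/(3*10) = -290/3*(-27/10) = 261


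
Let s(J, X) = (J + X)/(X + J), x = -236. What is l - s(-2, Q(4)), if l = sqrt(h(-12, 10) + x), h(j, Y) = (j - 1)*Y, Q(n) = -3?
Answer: -1 + I*sqrt(366) ≈ -1.0 + 19.131*I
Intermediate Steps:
h(j, Y) = Y*(-1 + j) (h(j, Y) = (-1 + j)*Y = Y*(-1 + j))
s(J, X) = 1 (s(J, X) = (J + X)/(J + X) = 1)
l = I*sqrt(366) (l = sqrt(10*(-1 - 12) - 236) = sqrt(10*(-13) - 236) = sqrt(-130 - 236) = sqrt(-366) = I*sqrt(366) ≈ 19.131*I)
l - s(-2, Q(4)) = I*sqrt(366) - 1*1 = I*sqrt(366) - 1 = -1 + I*sqrt(366)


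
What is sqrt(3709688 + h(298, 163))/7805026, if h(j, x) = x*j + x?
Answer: 5*sqrt(150337)/7805026 ≈ 0.00024839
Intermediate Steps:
h(j, x) = x + j*x (h(j, x) = j*x + x = x + j*x)
sqrt(3709688 + h(298, 163))/7805026 = sqrt(3709688 + 163*(1 + 298))/7805026 = sqrt(3709688 + 163*299)*(1/7805026) = sqrt(3709688 + 48737)*(1/7805026) = sqrt(3758425)*(1/7805026) = (5*sqrt(150337))*(1/7805026) = 5*sqrt(150337)/7805026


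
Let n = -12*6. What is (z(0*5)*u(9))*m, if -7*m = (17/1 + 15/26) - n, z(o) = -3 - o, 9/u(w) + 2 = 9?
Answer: 62883/1274 ≈ 49.359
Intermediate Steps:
u(w) = 9/7 (u(w) = 9/(-2 + 9) = 9/7)
n = -72
m = -2329/182 (m = -((17/1 + 15/26) - 1*(-72))/7 = -((17*1 + 15*(1/26)) + 72)/7 = -((17 + 15/26) + 72)/7 = -(457/26 + 72)/7 = -1/7*2329/26 = -2329/182 ≈ -12.797)
(z(0*5)*u(9))*m = ((-3 - 0*5)*(9/7))*(-2329/182) = ((-3 - 1*0)*(9/7))*(-2329/182) = ((-3 + 0)*(9/7))*(-2329/182) = -3*9/7*(-2329/182) = -27/7*(-2329/182) = 62883/1274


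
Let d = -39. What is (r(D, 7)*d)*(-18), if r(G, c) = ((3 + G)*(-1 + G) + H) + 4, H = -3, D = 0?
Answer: -1404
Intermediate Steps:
r(G, c) = 1 + (-1 + G)*(3 + G) (r(G, c) = ((3 + G)*(-1 + G) - 3) + 4 = ((-1 + G)*(3 + G) - 3) + 4 = (-3 + (-1 + G)*(3 + G)) + 4 = 1 + (-1 + G)*(3 + G))
(r(D, 7)*d)*(-18) = ((-2 + 0² + 2*0)*(-39))*(-18) = ((-2 + 0 + 0)*(-39))*(-18) = -2*(-39)*(-18) = 78*(-18) = -1404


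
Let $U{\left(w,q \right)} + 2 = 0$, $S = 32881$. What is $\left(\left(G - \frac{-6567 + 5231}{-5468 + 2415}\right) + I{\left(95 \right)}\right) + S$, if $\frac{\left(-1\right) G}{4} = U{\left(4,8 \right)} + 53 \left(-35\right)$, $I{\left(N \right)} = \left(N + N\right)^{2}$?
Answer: $\frac{233275341}{3053} \approx 76409.0$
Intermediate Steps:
$U{\left(w,q \right)} = -2$ ($U{\left(w,q \right)} = -2 + 0 = -2$)
$I{\left(N \right)} = 4 N^{2}$ ($I{\left(N \right)} = \left(2 N\right)^{2} = 4 N^{2}$)
$G = 7428$ ($G = - 4 \left(-2 + 53 \left(-35\right)\right) = - 4 \left(-2 - 1855\right) = \left(-4\right) \left(-1857\right) = 7428$)
$\left(\left(G - \frac{-6567 + 5231}{-5468 + 2415}\right) + I{\left(95 \right)}\right) + S = \left(\left(7428 - \frac{-6567 + 5231}{-5468 + 2415}\right) + 4 \cdot 95^{2}\right) + 32881 = \left(\left(7428 - - \frac{1336}{-3053}\right) + 4 \cdot 9025\right) + 32881 = \left(\left(7428 - \left(-1336\right) \left(- \frac{1}{3053}\right)\right) + 36100\right) + 32881 = \left(\left(7428 - \frac{1336}{3053}\right) + 36100\right) + 32881 = \left(\frac{22676348}{3053} + 36100\right) + 32881 = \frac{132889648}{3053} + 32881 = \frac{233275341}{3053}$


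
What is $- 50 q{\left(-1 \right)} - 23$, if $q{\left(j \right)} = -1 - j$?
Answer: $-23$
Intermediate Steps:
$- 50 q{\left(-1 \right)} - 23 = - 50 \left(-1 - -1\right) - 23 = - 50 \left(-1 + 1\right) - 23 = \left(-50\right) 0 - 23 = 0 - 23 = -23$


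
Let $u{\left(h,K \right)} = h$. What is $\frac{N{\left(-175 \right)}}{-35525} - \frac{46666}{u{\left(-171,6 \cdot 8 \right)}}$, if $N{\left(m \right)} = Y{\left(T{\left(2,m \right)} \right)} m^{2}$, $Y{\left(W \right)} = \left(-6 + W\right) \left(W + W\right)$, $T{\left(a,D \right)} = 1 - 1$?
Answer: $\frac{46666}{171} \approx 272.9$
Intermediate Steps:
$T{\left(a,D \right)} = 0$ ($T{\left(a,D \right)} = 1 - 1 = 0$)
$Y{\left(W \right)} = 2 W \left(-6 + W\right)$ ($Y{\left(W \right)} = \left(-6 + W\right) 2 W = 2 W \left(-6 + W\right)$)
$N{\left(m \right)} = 0$ ($N{\left(m \right)} = 2 \cdot 0 \left(-6 + 0\right) m^{2} = 2 \cdot 0 \left(-6\right) m^{2} = 0 m^{2} = 0$)
$\frac{N{\left(-175 \right)}}{-35525} - \frac{46666}{u{\left(-171,6 \cdot 8 \right)}} = \frac{0}{-35525} - \frac{46666}{-171} = 0 \left(- \frac{1}{35525}\right) - - \frac{46666}{171} = 0 + \frac{46666}{171} = \frac{46666}{171}$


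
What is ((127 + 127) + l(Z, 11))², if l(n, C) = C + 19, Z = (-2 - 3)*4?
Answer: 80656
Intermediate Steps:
Z = -20 (Z = -5*4 = -20)
l(n, C) = 19 + C
((127 + 127) + l(Z, 11))² = ((127 + 127) + (19 + 11))² = (254 + 30)² = 284² = 80656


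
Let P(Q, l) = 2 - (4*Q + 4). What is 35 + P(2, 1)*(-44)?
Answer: 475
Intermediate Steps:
P(Q, l) = -2 - 4*Q (P(Q, l) = 2 - (4 + 4*Q) = 2 + (-4 - 4*Q) = -2 - 4*Q)
35 + P(2, 1)*(-44) = 35 + (-2 - 4*2)*(-44) = 35 + (-2 - 8)*(-44) = 35 - 10*(-44) = 35 + 440 = 475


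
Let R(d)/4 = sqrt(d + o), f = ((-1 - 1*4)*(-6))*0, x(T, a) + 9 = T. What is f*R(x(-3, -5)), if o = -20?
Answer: 0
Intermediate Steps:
x(T, a) = -9 + T
f = 0 (f = ((-1 - 4)*(-6))*0 = -5*(-6)*0 = 30*0 = 0)
R(d) = 4*sqrt(-20 + d) (R(d) = 4*sqrt(d - 20) = 4*sqrt(-20 + d))
f*R(x(-3, -5)) = 0*(4*sqrt(-20 + (-9 - 3))) = 0*(4*sqrt(-20 - 12)) = 0*(4*sqrt(-32)) = 0*(4*(4*I*sqrt(2))) = 0*(16*I*sqrt(2)) = 0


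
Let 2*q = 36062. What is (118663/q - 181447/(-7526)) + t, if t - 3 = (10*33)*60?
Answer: 2691457691313/135701306 ≈ 19834.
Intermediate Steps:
q = 18031 (q = (½)*36062 = 18031)
t = 19803 (t = 3 + (10*33)*60 = 3 + 330*60 = 3 + 19800 = 19803)
(118663/q - 181447/(-7526)) + t = (118663/18031 - 181447/(-7526)) + 19803 = (118663*(1/18031) - 181447*(-1/7526)) + 19803 = (118663/18031 + 181447/7526) + 19803 = 4164728595/135701306 + 19803 = 2691457691313/135701306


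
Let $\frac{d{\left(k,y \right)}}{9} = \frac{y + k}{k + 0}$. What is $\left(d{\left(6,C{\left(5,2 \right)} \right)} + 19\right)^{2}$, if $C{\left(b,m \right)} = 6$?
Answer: $1369$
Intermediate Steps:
$d{\left(k,y \right)} = \frac{9 \left(k + y\right)}{k}$ ($d{\left(k,y \right)} = 9 \frac{y + k}{k + 0} = 9 \frac{k + y}{k} = \frac{9 \left(k + y\right)}{k}$)
$\left(d{\left(6,C{\left(5,2 \right)} \right)} + 19\right)^{2} = \left(\left(9 + 9 \cdot 6 \cdot \frac{1}{6}\right) + 19\right)^{2} = \left(\left(9 + 9\right) + 19\right)^{2} = \left(18 + 19\right)^{2} = 37^{2} = 1369$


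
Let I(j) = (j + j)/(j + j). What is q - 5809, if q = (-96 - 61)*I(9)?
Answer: -5966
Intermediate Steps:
I(j) = 1 (I(j) = (2*j)/((2*j)) = (2*j)*(1/(2*j)) = 1)
q = -157 (q = (-96 - 61)*1 = -157*1 = -157)
q - 5809 = -157 - 5809 = -5966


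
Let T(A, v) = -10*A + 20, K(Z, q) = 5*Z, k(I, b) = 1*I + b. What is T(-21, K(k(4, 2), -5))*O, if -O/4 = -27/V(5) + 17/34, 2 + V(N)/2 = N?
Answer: 3680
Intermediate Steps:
V(N) = -4 + 2*N
k(I, b) = I + b
T(A, v) = 20 - 10*A
O = 16 (O = -4*(-27/(-4 + 2*5) + 17/34) = -4*(-27/(-4 + 10) + 17*(1/34)) = -4*(-27/6 + ½) = -4*(-27*⅙ + ½) = -4*(-9/2 + ½) = -4*(-4) = 16)
T(-21, K(k(4, 2), -5))*O = (20 - 10*(-21))*16 = (20 + 210)*16 = 230*16 = 3680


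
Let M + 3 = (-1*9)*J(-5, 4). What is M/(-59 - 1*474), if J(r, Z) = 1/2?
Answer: 15/1066 ≈ 0.014071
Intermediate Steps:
J(r, Z) = 1/2
M = -15/2 (M = -3 - 1*9*(1/2) = -3 - 9*1/2 = -3 - 9/2 = -15/2 ≈ -7.5000)
M/(-59 - 1*474) = -15/(2*(-59 - 1*474)) = -15/(2*(-59 - 474)) = -15/2/(-533) = -15/2*(-1/533) = 15/1066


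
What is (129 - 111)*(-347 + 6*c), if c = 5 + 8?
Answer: -4842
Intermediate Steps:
c = 13
(129 - 111)*(-347 + 6*c) = (129 - 111)*(-347 + 6*13) = 18*(-347 + 78) = 18*(-269) = -4842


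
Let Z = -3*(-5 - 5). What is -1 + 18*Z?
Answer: 539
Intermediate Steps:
Z = 30 (Z = -3*(-10) = 30)
-1 + 18*Z = -1 + 18*30 = -1 + 540 = 539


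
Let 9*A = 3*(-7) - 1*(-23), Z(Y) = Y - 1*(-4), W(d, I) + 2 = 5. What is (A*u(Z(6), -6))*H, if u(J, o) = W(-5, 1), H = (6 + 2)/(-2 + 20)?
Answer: 8/27 ≈ 0.29630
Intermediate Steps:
W(d, I) = 3 (W(d, I) = -2 + 5 = 3)
Z(Y) = 4 + Y (Z(Y) = Y + 4 = 4 + Y)
H = 4/9 (H = 8/18 = 8*(1/18) = 4/9 ≈ 0.44444)
u(J, o) = 3
A = 2/9 (A = (3*(-7) - 1*(-23))/9 = (-21 + 23)/9 = (⅑)*2 = 2/9 ≈ 0.22222)
(A*u(Z(6), -6))*H = ((2/9)*3)*(4/9) = (⅔)*(4/9) = 8/27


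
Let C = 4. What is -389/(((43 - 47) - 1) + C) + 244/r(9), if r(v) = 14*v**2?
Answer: 220685/567 ≈ 389.22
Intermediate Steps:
-389/(((43 - 47) - 1) + C) + 244/r(9) = -389/(((43 - 47) - 1) + 4) + 244/((14*9**2)) = -389/((-4 - 1) + 4) + 244/((14*81)) = -389/(-5 + 4) + 244/1134 = -389/(-1) + 244*(1/1134) = -389*(-1) + 122/567 = 389 + 122/567 = 220685/567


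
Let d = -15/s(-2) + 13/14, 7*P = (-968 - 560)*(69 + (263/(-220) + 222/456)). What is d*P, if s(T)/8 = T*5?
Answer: -681530975/40964 ≈ -16637.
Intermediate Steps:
s(T) = 40*T (s(T) = 8*(T*5) = 8*(5*T) = 40*T)
P = -109044956/7315 (P = ((-968 - 560)*(69 + (263/(-220) + 222/456)))/7 = (-1528*(69 + (263*(-1/220) + 222*(1/456))))/7 = (-1528*(69 + (-263/220 + 37/76)))/7 = (-1528*(69 - 1481/2090))/7 = (-1528*142729/2090)/7 = (⅐)*(-109044956/1045) = -109044956/7315 ≈ -14907.)
d = 125/112 (d = -15/(40*(-2)) + 13/14 = -15/(-80) + 13*(1/14) = -15*(-1/80) + 13/14 = 3/16 + 13/14 = 125/112 ≈ 1.1161)
d*P = (125/112)*(-109044956/7315) = -681530975/40964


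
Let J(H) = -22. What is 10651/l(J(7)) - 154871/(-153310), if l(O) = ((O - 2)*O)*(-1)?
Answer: -775566461/40473840 ≈ -19.162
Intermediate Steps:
l(O) = -O*(-2 + O) (l(O) = ((-2 + O)*O)*(-1) = (O*(-2 + O))*(-1) = -O*(-2 + O))
10651/l(J(7)) - 154871/(-153310) = 10651/((-22*(2 - 1*(-22)))) - 154871/(-153310) = 10651/((-22*(2 + 22))) - 154871*(-1/153310) = 10651/((-22*24)) + 154871/153310 = 10651/(-528) + 154871/153310 = 10651*(-1/528) + 154871/153310 = -10651/528 + 154871/153310 = -775566461/40473840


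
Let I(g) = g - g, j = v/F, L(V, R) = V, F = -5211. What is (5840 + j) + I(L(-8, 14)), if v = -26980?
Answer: 30459220/5211 ≈ 5845.2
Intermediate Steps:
j = 26980/5211 (j = -26980/(-5211) = -26980*(-1/5211) = 26980/5211 ≈ 5.1775)
I(g) = 0
(5840 + j) + I(L(-8, 14)) = (5840 + 26980/5211) + 0 = 30459220/5211 + 0 = 30459220/5211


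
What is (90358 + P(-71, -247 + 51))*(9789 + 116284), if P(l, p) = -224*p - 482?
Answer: 16866045940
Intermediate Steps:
P(l, p) = -482 - 224*p
(90358 + P(-71, -247 + 51))*(9789 + 116284) = (90358 + (-482 - 224*(-247 + 51)))*(9789 + 116284) = (90358 + (-482 - 224*(-196)))*126073 = (90358 + (-482 + 43904))*126073 = (90358 + 43422)*126073 = 133780*126073 = 16866045940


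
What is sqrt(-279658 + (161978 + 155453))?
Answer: 3*sqrt(4197) ≈ 194.35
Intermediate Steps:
sqrt(-279658 + (161978 + 155453)) = sqrt(-279658 + 317431) = sqrt(37773) = 3*sqrt(4197)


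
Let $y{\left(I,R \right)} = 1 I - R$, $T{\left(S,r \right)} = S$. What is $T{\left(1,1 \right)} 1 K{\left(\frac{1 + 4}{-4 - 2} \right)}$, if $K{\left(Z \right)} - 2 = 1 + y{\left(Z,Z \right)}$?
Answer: $3$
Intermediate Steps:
$y{\left(I,R \right)} = I - R$
$K{\left(Z \right)} = 3$ ($K{\left(Z \right)} = 2 + \left(1 + \left(Z - Z\right)\right) = 2 + \left(1 + 0\right) = 2 + 1 = 3$)
$T{\left(1,1 \right)} 1 K{\left(\frac{1 + 4}{-4 - 2} \right)} = 1 \cdot 1 \cdot 3 = 1 \cdot 3 = 3$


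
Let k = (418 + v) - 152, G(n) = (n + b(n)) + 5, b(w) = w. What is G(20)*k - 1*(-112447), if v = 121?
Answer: 129862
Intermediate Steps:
G(n) = 5 + 2*n (G(n) = (n + n) + 5 = 2*n + 5 = 5 + 2*n)
k = 387 (k = (418 + 121) - 152 = 539 - 152 = 387)
G(20)*k - 1*(-112447) = (5 + 2*20)*387 - 1*(-112447) = (5 + 40)*387 + 112447 = 45*387 + 112447 = 17415 + 112447 = 129862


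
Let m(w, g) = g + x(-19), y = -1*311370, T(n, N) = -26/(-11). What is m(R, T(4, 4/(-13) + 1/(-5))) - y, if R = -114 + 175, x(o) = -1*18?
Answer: 3424898/11 ≈ 3.1135e+5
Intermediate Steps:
x(o) = -18
T(n, N) = 26/11 (T(n, N) = -26*(-1/11) = 26/11)
y = -311370
R = 61
m(w, g) = -18 + g (m(w, g) = g - 18 = -18 + g)
m(R, T(4, 4/(-13) + 1/(-5))) - y = (-18 + 26/11) - 1*(-311370) = -172/11 + 311370 = 3424898/11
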